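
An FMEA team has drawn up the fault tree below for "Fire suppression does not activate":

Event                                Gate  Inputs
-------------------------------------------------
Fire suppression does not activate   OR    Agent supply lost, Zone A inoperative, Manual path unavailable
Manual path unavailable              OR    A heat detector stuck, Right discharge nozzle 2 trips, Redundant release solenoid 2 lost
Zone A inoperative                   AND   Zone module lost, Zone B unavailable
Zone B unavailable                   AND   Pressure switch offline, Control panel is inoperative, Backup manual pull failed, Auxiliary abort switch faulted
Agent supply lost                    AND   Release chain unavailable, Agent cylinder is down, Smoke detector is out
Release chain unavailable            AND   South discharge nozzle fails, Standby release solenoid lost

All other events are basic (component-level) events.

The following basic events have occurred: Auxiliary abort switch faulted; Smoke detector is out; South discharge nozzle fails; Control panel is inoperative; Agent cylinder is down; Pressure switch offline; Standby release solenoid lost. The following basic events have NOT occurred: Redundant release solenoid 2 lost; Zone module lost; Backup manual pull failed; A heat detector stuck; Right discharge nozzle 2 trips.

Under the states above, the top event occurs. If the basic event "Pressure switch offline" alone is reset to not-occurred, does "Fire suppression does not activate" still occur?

Yes

Counterfactual: set "Pressure switch offline" to not occurred.
Release chain unavailable [AND]: South discharge nozzle fails=occurs, Standby release solenoid lost=occurs → all inputs occur → occurs.
Agent supply lost [AND]: Release chain unavailable=occurs, Agent cylinder is down=occurs, Smoke detector is out=occurs → all inputs occur → occurs.
Zone B unavailable [AND]: Pressure switch offline=not, Control panel is inoperative=occurs, Backup manual pull failed=not, Auxiliary abort switch faulted=occurs → not all inputs occur → does not occur.
Zone A inoperative [AND]: Zone module lost=not, Zone B unavailable=not → not all inputs occur → does not occur.
Manual path unavailable [OR]: A heat detector stuck=not, Right discharge nozzle 2 trips=not, Redundant release solenoid 2 lost=not → no input occurs → does not occur.
Fire suppression does not activate [OR]: Agent supply lost=occurs, Zone A inoperative=not, Manual path unavailable=not → at least one input occurs → occurs.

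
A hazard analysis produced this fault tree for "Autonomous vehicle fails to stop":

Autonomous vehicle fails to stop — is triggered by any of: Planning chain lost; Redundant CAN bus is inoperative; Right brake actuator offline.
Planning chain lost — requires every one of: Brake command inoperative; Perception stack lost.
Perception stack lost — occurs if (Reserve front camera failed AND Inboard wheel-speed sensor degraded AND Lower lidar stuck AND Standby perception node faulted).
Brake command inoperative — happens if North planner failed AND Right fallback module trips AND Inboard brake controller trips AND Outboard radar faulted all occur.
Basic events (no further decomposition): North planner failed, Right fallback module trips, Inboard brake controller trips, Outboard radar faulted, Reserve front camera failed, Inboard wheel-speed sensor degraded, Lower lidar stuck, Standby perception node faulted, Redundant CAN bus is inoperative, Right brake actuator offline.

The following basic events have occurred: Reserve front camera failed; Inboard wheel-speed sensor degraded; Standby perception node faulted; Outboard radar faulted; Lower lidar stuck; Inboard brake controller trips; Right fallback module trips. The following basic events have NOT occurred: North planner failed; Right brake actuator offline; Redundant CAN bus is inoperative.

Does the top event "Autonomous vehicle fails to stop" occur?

Brake command inoperative [AND]: North planner failed=not, Right fallback module trips=occurs, Inboard brake controller trips=occurs, Outboard radar faulted=occurs → not all inputs occur → does not occur.
Perception stack lost [AND]: Reserve front camera failed=occurs, Inboard wheel-speed sensor degraded=occurs, Lower lidar stuck=occurs, Standby perception node faulted=occurs → all inputs occur → occurs.
Planning chain lost [AND]: Brake command inoperative=not, Perception stack lost=occurs → not all inputs occur → does not occur.
Autonomous vehicle fails to stop [OR]: Planning chain lost=not, Redundant CAN bus is inoperative=not, Right brake actuator offline=not → no input occurs → does not occur.

No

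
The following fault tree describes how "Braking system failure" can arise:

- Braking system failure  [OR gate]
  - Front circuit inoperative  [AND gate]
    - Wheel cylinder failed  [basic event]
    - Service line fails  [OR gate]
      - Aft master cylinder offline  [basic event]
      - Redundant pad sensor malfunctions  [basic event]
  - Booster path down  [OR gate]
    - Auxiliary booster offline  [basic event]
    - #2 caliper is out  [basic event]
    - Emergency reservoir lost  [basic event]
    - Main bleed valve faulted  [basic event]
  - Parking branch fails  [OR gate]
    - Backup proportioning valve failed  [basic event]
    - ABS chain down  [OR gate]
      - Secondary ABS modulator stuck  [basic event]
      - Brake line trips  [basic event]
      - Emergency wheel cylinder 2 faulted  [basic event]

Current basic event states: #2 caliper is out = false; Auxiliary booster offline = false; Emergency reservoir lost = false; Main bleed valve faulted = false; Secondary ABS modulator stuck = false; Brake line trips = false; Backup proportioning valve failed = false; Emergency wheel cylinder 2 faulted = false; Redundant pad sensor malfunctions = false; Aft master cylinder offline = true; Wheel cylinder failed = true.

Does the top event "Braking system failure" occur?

Yes

Service line fails [OR]: Aft master cylinder offline=occurs, Redundant pad sensor malfunctions=not → at least one input occurs → occurs.
Front circuit inoperative [AND]: Wheel cylinder failed=occurs, Service line fails=occurs → all inputs occur → occurs.
Booster path down [OR]: Auxiliary booster offline=not, #2 caliper is out=not, Emergency reservoir lost=not, Main bleed valve faulted=not → no input occurs → does not occur.
ABS chain down [OR]: Secondary ABS modulator stuck=not, Brake line trips=not, Emergency wheel cylinder 2 faulted=not → no input occurs → does not occur.
Parking branch fails [OR]: Backup proportioning valve failed=not, ABS chain down=not → no input occurs → does not occur.
Braking system failure [OR]: Front circuit inoperative=occurs, Booster path down=not, Parking branch fails=not → at least one input occurs → occurs.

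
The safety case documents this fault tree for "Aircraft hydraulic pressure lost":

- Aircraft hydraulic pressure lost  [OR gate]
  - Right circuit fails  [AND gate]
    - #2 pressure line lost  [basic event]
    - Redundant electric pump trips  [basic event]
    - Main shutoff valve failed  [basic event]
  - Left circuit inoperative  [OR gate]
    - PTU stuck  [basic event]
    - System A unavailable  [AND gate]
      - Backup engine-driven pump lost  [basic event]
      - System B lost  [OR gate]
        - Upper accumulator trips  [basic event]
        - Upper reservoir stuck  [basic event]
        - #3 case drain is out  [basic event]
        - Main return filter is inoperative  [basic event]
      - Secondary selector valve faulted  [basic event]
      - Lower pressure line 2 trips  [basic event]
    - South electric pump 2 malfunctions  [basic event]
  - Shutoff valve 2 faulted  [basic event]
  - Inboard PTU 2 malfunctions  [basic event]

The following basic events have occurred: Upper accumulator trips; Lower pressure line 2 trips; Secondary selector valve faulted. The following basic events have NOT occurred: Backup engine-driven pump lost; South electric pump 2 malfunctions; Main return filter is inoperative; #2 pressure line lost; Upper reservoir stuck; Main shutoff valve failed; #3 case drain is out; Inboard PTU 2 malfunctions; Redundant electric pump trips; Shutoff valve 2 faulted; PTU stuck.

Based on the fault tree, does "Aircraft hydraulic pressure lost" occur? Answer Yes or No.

Right circuit fails [AND]: #2 pressure line lost=not, Redundant electric pump trips=not, Main shutoff valve failed=not → not all inputs occur → does not occur.
System B lost [OR]: Upper accumulator trips=occurs, Upper reservoir stuck=not, #3 case drain is out=not, Main return filter is inoperative=not → at least one input occurs → occurs.
System A unavailable [AND]: Backup engine-driven pump lost=not, System B lost=occurs, Secondary selector valve faulted=occurs, Lower pressure line 2 trips=occurs → not all inputs occur → does not occur.
Left circuit inoperative [OR]: PTU stuck=not, System A unavailable=not, South electric pump 2 malfunctions=not → no input occurs → does not occur.
Aircraft hydraulic pressure lost [OR]: Right circuit fails=not, Left circuit inoperative=not, Shutoff valve 2 faulted=not, Inboard PTU 2 malfunctions=not → no input occurs → does not occur.

No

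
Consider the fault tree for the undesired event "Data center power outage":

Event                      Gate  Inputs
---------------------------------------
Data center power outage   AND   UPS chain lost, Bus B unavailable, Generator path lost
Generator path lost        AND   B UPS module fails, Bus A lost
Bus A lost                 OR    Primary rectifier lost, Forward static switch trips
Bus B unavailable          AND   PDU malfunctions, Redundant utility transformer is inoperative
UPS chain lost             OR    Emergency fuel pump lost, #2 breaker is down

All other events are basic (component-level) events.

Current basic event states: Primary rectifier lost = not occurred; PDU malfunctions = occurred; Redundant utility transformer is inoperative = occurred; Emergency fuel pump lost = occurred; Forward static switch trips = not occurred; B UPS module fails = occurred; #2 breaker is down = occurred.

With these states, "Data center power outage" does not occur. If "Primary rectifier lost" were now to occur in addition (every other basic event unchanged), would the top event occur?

Yes

Counterfactual: set "Primary rectifier lost" to occurred.
UPS chain lost [OR]: Emergency fuel pump lost=occurs, #2 breaker is down=occurs → at least one input occurs → occurs.
Bus B unavailable [AND]: PDU malfunctions=occurs, Redundant utility transformer is inoperative=occurs → all inputs occur → occurs.
Bus A lost [OR]: Primary rectifier lost=occurs, Forward static switch trips=not → at least one input occurs → occurs.
Generator path lost [AND]: B UPS module fails=occurs, Bus A lost=occurs → all inputs occur → occurs.
Data center power outage [AND]: UPS chain lost=occurs, Bus B unavailable=occurs, Generator path lost=occurs → all inputs occur → occurs.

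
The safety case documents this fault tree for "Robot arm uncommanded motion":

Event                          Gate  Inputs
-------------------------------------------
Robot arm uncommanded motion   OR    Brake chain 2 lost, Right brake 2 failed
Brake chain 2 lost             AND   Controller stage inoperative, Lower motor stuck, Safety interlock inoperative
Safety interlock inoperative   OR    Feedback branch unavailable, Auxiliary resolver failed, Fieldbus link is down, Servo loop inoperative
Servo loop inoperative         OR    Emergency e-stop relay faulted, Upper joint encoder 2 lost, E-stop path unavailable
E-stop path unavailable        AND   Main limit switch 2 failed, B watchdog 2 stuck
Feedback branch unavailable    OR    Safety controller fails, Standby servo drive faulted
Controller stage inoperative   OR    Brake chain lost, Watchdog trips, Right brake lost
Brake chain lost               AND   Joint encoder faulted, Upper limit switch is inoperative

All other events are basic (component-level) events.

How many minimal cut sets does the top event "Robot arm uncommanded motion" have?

Brake chain lost [AND]: one cut set from each child combined → 1 × 1 = 1 cut set(s).
Controller stage inoperative [OR]: union of children's cut sets → 3 cut set(s).
Feedback branch unavailable [OR]: union of children's cut sets → 2 cut set(s).
E-stop path unavailable [AND]: one cut set from each child combined → 1 × 1 = 1 cut set(s).
Servo loop inoperative [OR]: union of children's cut sets → 3 cut set(s).
Safety interlock inoperative [OR]: union of children's cut sets → 7 cut set(s).
Brake chain 2 lost [AND]: one cut set from each child combined → 3 × 1 × 7 = 21 cut set(s).
Robot arm uncommanded motion [OR]: union of children's cut sets → 22 cut set(s).

22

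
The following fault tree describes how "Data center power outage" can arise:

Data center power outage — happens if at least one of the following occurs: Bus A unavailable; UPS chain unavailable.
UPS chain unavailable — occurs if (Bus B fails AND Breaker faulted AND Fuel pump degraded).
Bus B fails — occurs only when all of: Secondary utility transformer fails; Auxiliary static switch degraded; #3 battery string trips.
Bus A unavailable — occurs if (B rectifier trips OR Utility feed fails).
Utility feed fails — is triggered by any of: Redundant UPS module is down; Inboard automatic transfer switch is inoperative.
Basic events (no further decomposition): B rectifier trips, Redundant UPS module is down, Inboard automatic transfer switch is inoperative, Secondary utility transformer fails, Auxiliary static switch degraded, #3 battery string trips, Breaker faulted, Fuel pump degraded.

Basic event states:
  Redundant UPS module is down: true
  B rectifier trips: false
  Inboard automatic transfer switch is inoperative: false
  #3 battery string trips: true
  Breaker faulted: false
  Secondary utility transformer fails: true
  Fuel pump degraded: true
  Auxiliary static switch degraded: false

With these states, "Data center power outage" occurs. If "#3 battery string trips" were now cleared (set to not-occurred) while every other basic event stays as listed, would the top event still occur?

Yes

Counterfactual: set "#3 battery string trips" to not occurred.
Utility feed fails [OR]: Redundant UPS module is down=occurs, Inboard automatic transfer switch is inoperative=not → at least one input occurs → occurs.
Bus A unavailable [OR]: B rectifier trips=not, Utility feed fails=occurs → at least one input occurs → occurs.
Bus B fails [AND]: Secondary utility transformer fails=occurs, Auxiliary static switch degraded=not, #3 battery string trips=not → not all inputs occur → does not occur.
UPS chain unavailable [AND]: Bus B fails=not, Breaker faulted=not, Fuel pump degraded=occurs → not all inputs occur → does not occur.
Data center power outage [OR]: Bus A unavailable=occurs, UPS chain unavailable=not → at least one input occurs → occurs.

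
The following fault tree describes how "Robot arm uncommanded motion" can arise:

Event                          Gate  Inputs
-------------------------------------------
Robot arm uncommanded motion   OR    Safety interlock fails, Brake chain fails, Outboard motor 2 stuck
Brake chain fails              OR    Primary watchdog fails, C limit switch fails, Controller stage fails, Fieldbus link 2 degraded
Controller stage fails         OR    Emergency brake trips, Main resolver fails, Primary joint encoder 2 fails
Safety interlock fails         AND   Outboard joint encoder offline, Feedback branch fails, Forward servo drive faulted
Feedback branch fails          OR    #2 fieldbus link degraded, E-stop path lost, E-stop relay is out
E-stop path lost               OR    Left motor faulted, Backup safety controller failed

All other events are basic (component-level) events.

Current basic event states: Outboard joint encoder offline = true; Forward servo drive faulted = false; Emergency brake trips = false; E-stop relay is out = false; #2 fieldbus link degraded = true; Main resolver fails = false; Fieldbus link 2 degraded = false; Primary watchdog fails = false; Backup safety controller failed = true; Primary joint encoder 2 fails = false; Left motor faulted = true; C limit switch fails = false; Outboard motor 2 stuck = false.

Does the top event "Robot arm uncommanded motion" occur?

No

E-stop path lost [OR]: Left motor faulted=occurs, Backup safety controller failed=occurs → at least one input occurs → occurs.
Feedback branch fails [OR]: #2 fieldbus link degraded=occurs, E-stop path lost=occurs, E-stop relay is out=not → at least one input occurs → occurs.
Safety interlock fails [AND]: Outboard joint encoder offline=occurs, Feedback branch fails=occurs, Forward servo drive faulted=not → not all inputs occur → does not occur.
Controller stage fails [OR]: Emergency brake trips=not, Main resolver fails=not, Primary joint encoder 2 fails=not → no input occurs → does not occur.
Brake chain fails [OR]: Primary watchdog fails=not, C limit switch fails=not, Controller stage fails=not, Fieldbus link 2 degraded=not → no input occurs → does not occur.
Robot arm uncommanded motion [OR]: Safety interlock fails=not, Brake chain fails=not, Outboard motor 2 stuck=not → no input occurs → does not occur.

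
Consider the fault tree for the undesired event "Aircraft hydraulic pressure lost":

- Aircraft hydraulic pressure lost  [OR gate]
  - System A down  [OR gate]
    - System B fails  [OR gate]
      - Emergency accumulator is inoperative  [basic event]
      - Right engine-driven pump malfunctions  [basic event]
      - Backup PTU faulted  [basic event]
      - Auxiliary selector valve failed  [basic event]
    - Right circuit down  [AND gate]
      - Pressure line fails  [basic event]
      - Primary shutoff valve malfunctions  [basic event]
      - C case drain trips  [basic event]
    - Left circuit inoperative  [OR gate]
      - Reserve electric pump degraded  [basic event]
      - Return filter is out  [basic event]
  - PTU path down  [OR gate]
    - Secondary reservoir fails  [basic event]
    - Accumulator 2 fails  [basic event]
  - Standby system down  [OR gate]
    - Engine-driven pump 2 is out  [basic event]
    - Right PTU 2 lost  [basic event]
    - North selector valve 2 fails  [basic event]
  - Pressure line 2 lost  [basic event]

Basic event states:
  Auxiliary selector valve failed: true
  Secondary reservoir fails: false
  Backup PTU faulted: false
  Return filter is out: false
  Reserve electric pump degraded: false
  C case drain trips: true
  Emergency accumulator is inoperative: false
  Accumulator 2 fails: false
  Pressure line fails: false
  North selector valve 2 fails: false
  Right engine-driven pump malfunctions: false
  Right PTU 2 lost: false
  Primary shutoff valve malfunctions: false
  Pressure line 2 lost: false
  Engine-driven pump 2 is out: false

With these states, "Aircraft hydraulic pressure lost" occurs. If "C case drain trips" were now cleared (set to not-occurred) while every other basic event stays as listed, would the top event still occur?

Counterfactual: set "C case drain trips" to not occurred.
System B fails [OR]: Emergency accumulator is inoperative=not, Right engine-driven pump malfunctions=not, Backup PTU faulted=not, Auxiliary selector valve failed=occurs → at least one input occurs → occurs.
Right circuit down [AND]: Pressure line fails=not, Primary shutoff valve malfunctions=not, C case drain trips=not → not all inputs occur → does not occur.
Left circuit inoperative [OR]: Reserve electric pump degraded=not, Return filter is out=not → no input occurs → does not occur.
System A down [OR]: System B fails=occurs, Right circuit down=not, Left circuit inoperative=not → at least one input occurs → occurs.
PTU path down [OR]: Secondary reservoir fails=not, Accumulator 2 fails=not → no input occurs → does not occur.
Standby system down [OR]: Engine-driven pump 2 is out=not, Right PTU 2 lost=not, North selector valve 2 fails=not → no input occurs → does not occur.
Aircraft hydraulic pressure lost [OR]: System A down=occurs, PTU path down=not, Standby system down=not, Pressure line 2 lost=not → at least one input occurs → occurs.

Yes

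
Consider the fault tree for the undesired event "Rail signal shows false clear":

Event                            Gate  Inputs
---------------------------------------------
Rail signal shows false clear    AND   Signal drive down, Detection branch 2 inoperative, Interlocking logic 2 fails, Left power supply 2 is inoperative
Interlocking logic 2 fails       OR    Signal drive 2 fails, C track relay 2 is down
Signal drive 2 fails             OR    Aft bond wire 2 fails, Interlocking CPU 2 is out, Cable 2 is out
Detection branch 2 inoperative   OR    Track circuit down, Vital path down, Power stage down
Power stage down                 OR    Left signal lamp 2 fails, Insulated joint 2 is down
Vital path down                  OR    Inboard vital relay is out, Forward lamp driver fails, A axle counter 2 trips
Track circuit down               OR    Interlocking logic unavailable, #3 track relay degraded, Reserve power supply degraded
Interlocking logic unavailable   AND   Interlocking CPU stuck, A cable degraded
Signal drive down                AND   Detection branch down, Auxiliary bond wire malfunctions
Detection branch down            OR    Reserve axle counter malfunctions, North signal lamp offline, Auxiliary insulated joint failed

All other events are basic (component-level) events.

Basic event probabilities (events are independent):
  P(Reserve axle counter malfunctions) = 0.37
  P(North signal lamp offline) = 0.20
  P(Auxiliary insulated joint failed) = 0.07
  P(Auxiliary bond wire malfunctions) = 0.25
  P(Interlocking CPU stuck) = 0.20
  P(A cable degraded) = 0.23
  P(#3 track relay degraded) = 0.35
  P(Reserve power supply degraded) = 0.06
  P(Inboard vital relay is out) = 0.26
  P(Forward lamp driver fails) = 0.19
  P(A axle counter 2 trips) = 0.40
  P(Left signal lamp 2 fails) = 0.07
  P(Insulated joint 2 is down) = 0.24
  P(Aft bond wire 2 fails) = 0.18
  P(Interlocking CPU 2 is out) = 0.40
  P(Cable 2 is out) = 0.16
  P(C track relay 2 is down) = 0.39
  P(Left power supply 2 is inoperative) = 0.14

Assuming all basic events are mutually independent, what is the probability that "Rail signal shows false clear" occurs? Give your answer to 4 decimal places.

P(Detection branch down) [OR] = 1 − (1−0.37) × (1−0.20) × (1−0.07) = 0.531280
P(Signal drive down) [AND] = 0.531280 × 0.25 = 0.132820
P(Interlocking logic unavailable) [AND] = 0.20 × 0.23 = 0.046000
P(Track circuit down) [OR] = 1 − (1−0.046000) × (1−0.35) × (1−0.06) = 0.417106
P(Vital path down) [OR] = 1 − (1−0.26) × (1−0.19) × (1−0.40) = 0.640360
P(Power stage down) [OR] = 1 − (1−0.07) × (1−0.24) = 0.293200
P(Detection branch 2 inoperative) [OR] = 1 − (1−0.417106) × (1−0.640360) × (1−0.293200) = 0.851832
P(Signal drive 2 fails) [OR] = 1 − (1−0.18) × (1−0.40) × (1−0.16) = 0.586720
P(Interlocking logic 2 fails) [OR] = 1 − (1−0.586720) × (1−0.39) = 0.747899
P(Rail signal shows false clear) [AND] = 0.132820 × 0.851832 × 0.747899 × 0.14 = 0.011846
Rounded to 4 decimal places: P(Rail signal shows false clear) ≈ 0.0118.

0.0118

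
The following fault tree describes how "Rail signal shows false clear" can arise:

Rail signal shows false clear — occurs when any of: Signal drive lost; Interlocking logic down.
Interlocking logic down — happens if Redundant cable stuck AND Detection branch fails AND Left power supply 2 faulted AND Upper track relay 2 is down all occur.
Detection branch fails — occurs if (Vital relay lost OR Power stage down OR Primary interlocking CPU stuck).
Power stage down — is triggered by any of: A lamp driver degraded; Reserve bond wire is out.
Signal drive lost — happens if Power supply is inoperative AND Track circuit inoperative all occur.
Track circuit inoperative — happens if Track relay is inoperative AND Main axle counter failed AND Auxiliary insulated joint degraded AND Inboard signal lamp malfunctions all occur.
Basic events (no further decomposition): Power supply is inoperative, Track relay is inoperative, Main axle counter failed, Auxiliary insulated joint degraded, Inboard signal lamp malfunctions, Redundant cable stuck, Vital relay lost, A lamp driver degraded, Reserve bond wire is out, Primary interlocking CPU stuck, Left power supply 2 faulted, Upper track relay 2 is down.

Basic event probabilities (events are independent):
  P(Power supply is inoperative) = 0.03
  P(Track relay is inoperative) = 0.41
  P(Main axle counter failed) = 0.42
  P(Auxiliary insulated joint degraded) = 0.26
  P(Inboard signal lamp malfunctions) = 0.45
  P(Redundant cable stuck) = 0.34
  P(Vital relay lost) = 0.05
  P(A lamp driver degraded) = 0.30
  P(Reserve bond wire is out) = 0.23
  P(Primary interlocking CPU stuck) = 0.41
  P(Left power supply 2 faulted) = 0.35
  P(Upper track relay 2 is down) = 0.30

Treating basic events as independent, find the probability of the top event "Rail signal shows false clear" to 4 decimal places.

0.0255

P(Track circuit inoperative) [AND] = 0.41 × 0.42 × 0.26 × 0.45 = 0.020147
P(Signal drive lost) [AND] = 0.03 × 0.020147 = 0.000604
P(Power stage down) [OR] = 1 − (1−0.30) × (1−0.23) = 0.461000
P(Detection branch fails) [OR] = 1 − (1−0.05) × (1−0.461000) × (1−0.41) = 0.697891
P(Interlocking logic down) [AND] = 0.34 × 0.697891 × 0.35 × 0.30 = 0.024915
P(Rail signal shows false clear) [OR] = 1 − (1−0.000604) × (1−0.024915) = 0.025504
Rounded to 4 decimal places: P(Rail signal shows false clear) ≈ 0.0255.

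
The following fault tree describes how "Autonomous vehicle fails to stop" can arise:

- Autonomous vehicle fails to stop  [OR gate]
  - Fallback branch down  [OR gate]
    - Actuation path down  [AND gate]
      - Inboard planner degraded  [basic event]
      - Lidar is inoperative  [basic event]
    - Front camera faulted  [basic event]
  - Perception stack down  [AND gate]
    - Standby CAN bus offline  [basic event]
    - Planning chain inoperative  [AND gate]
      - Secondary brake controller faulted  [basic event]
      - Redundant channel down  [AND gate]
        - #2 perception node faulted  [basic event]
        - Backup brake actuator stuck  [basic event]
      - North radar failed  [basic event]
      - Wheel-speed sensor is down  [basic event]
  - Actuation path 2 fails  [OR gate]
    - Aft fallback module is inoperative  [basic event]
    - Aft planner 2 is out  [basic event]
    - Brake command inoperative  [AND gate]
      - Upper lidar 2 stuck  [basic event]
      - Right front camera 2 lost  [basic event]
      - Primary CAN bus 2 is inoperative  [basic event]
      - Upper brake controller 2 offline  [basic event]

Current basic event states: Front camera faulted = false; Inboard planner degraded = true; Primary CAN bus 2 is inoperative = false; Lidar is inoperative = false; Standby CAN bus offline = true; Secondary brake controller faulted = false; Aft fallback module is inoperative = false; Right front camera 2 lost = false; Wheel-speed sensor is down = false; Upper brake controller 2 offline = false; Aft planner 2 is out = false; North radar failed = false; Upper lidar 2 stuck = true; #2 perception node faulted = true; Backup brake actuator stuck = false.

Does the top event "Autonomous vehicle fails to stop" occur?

Actuation path down [AND]: Inboard planner degraded=occurs, Lidar is inoperative=not → not all inputs occur → does not occur.
Fallback branch down [OR]: Actuation path down=not, Front camera faulted=not → no input occurs → does not occur.
Redundant channel down [AND]: #2 perception node faulted=occurs, Backup brake actuator stuck=not → not all inputs occur → does not occur.
Planning chain inoperative [AND]: Secondary brake controller faulted=not, Redundant channel down=not, North radar failed=not, Wheel-speed sensor is down=not → not all inputs occur → does not occur.
Perception stack down [AND]: Standby CAN bus offline=occurs, Planning chain inoperative=not → not all inputs occur → does not occur.
Brake command inoperative [AND]: Upper lidar 2 stuck=occurs, Right front camera 2 lost=not, Primary CAN bus 2 is inoperative=not, Upper brake controller 2 offline=not → not all inputs occur → does not occur.
Actuation path 2 fails [OR]: Aft fallback module is inoperative=not, Aft planner 2 is out=not, Brake command inoperative=not → no input occurs → does not occur.
Autonomous vehicle fails to stop [OR]: Fallback branch down=not, Perception stack down=not, Actuation path 2 fails=not → no input occurs → does not occur.

No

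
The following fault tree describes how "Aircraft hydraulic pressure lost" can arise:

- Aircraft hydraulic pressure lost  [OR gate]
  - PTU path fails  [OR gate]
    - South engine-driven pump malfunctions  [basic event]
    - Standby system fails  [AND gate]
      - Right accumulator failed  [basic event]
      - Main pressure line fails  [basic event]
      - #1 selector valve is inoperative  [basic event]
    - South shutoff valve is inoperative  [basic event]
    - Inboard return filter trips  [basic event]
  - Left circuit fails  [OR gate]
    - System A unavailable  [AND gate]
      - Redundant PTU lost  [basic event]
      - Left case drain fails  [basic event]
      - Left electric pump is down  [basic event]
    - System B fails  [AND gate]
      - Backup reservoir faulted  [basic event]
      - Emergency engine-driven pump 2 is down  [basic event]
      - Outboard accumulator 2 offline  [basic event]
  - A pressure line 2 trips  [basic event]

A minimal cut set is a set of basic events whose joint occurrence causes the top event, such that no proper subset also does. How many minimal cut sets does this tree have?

7

Standby system fails [AND]: one cut set from each child combined → 1 × 1 × 1 = 1 cut set(s).
PTU path fails [OR]: union of children's cut sets → 4 cut set(s).
System A unavailable [AND]: one cut set from each child combined → 1 × 1 × 1 = 1 cut set(s).
System B fails [AND]: one cut set from each child combined → 1 × 1 × 1 = 1 cut set(s).
Left circuit fails [OR]: union of children's cut sets → 2 cut set(s).
Aircraft hydraulic pressure lost [OR]: union of children's cut sets → 7 cut set(s).
Minimal cut sets: {South engine-driven pump malfunctions}; {#1 selector valve is inoperative, Main pressure line fails, Right accumulator failed}; {South shutoff valve is inoperative}; {Inboard return filter trips}; {Left case drain fails, Left electric pump is down, Redundant PTU lost}; {Backup reservoir faulted, Emergency engine-driven pump 2 is down, Outboard accumulator 2 offline}; {A pressure line 2 trips}.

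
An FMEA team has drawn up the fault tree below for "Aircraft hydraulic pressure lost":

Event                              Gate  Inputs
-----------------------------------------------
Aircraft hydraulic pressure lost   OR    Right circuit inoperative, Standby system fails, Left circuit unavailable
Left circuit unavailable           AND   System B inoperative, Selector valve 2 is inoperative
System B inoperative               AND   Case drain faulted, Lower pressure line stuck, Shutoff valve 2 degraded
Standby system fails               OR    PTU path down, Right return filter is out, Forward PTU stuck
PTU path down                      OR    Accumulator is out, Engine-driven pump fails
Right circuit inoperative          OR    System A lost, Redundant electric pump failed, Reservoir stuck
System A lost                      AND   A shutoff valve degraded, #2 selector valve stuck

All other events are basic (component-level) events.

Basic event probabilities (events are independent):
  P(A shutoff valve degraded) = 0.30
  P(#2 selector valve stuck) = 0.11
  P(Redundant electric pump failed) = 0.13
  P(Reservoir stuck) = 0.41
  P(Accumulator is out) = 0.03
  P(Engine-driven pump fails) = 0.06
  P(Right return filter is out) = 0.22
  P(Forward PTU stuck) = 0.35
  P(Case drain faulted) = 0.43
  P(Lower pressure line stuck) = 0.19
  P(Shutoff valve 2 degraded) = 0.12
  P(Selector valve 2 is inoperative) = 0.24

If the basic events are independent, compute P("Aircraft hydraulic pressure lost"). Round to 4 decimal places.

P(System A lost) [AND] = 0.30 × 0.11 = 0.033000
P(Right circuit inoperative) [OR] = 1 − (1−0.033000) × (1−0.13) × (1−0.41) = 0.503639
P(PTU path down) [OR] = 1 − (1−0.03) × (1−0.06) = 0.088200
P(Standby system fails) [OR] = 1 − (1−0.088200) × (1−0.22) × (1−0.35) = 0.537717
P(System B inoperative) [AND] = 0.43 × 0.19 × 0.12 = 0.009804
P(Left circuit unavailable) [AND] = 0.009804 × 0.24 = 0.002353
P(Aircraft hydraulic pressure lost) [OR] = 1 − (1−0.503639) × (1−0.537717) × (1−0.002353) = 0.771081
Rounded to 4 decimal places: P(Aircraft hydraulic pressure lost) ≈ 0.7711.

0.7711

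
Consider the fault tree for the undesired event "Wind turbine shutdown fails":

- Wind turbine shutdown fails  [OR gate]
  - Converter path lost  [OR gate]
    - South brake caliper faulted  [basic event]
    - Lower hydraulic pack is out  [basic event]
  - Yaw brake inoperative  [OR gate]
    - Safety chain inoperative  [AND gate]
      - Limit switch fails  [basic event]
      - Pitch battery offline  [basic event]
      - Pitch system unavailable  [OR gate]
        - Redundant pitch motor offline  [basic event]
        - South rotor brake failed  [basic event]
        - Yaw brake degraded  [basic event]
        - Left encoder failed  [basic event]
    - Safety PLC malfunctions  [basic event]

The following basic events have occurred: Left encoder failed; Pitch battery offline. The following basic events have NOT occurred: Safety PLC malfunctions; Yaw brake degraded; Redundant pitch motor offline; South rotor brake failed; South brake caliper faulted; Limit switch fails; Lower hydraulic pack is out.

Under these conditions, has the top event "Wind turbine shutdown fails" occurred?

No

Converter path lost [OR]: South brake caliper faulted=not, Lower hydraulic pack is out=not → no input occurs → does not occur.
Pitch system unavailable [OR]: Redundant pitch motor offline=not, South rotor brake failed=not, Yaw brake degraded=not, Left encoder failed=occurs → at least one input occurs → occurs.
Safety chain inoperative [AND]: Limit switch fails=not, Pitch battery offline=occurs, Pitch system unavailable=occurs → not all inputs occur → does not occur.
Yaw brake inoperative [OR]: Safety chain inoperative=not, Safety PLC malfunctions=not → no input occurs → does not occur.
Wind turbine shutdown fails [OR]: Converter path lost=not, Yaw brake inoperative=not → no input occurs → does not occur.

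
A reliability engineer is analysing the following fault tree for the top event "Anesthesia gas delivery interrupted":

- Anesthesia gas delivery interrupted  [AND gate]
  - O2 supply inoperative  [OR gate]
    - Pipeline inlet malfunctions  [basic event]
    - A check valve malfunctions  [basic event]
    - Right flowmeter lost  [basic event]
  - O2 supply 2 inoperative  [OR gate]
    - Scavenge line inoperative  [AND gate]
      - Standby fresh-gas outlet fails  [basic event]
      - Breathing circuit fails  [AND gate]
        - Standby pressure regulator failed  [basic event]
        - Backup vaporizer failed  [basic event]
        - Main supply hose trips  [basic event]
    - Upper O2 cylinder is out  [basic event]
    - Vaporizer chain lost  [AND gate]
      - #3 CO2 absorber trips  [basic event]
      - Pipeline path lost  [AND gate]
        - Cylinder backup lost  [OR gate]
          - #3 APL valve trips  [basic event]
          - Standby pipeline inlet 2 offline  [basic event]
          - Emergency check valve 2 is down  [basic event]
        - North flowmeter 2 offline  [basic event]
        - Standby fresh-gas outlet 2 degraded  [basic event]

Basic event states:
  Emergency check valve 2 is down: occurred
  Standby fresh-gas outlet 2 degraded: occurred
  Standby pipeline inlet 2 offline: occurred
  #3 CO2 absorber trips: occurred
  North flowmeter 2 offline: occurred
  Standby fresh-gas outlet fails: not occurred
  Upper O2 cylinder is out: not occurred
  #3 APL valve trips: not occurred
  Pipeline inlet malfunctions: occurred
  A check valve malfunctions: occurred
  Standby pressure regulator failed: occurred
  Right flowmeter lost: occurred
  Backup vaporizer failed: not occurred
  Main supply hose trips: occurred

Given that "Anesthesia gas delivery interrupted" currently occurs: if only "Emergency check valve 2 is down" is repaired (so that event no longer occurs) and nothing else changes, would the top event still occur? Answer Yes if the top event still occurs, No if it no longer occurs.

Yes

Counterfactual: set "Emergency check valve 2 is down" to not occurred.
O2 supply inoperative [OR]: Pipeline inlet malfunctions=occurs, A check valve malfunctions=occurs, Right flowmeter lost=occurs → at least one input occurs → occurs.
Breathing circuit fails [AND]: Standby pressure regulator failed=occurs, Backup vaporizer failed=not, Main supply hose trips=occurs → not all inputs occur → does not occur.
Scavenge line inoperative [AND]: Standby fresh-gas outlet fails=not, Breathing circuit fails=not → not all inputs occur → does not occur.
Cylinder backup lost [OR]: #3 APL valve trips=not, Standby pipeline inlet 2 offline=occurs, Emergency check valve 2 is down=not → at least one input occurs → occurs.
Pipeline path lost [AND]: Cylinder backup lost=occurs, North flowmeter 2 offline=occurs, Standby fresh-gas outlet 2 degraded=occurs → all inputs occur → occurs.
Vaporizer chain lost [AND]: #3 CO2 absorber trips=occurs, Pipeline path lost=occurs → all inputs occur → occurs.
O2 supply 2 inoperative [OR]: Scavenge line inoperative=not, Upper O2 cylinder is out=not, Vaporizer chain lost=occurs → at least one input occurs → occurs.
Anesthesia gas delivery interrupted [AND]: O2 supply inoperative=occurs, O2 supply 2 inoperative=occurs → all inputs occur → occurs.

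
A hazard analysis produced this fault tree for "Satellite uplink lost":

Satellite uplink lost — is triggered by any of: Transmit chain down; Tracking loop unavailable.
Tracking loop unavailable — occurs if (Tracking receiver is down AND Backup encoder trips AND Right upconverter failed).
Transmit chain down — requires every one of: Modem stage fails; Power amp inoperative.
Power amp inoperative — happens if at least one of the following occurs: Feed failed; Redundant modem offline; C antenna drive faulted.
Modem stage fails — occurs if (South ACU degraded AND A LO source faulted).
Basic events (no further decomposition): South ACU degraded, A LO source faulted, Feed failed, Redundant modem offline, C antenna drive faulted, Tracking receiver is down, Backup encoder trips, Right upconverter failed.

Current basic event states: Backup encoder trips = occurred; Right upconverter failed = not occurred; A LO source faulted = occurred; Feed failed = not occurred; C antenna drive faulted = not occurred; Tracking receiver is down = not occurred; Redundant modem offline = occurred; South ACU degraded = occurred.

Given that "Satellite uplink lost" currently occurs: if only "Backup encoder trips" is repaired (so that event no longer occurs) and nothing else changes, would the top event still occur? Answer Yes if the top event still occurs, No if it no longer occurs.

Yes

Counterfactual: set "Backup encoder trips" to not occurred.
Modem stage fails [AND]: South ACU degraded=occurs, A LO source faulted=occurs → all inputs occur → occurs.
Power amp inoperative [OR]: Feed failed=not, Redundant modem offline=occurs, C antenna drive faulted=not → at least one input occurs → occurs.
Transmit chain down [AND]: Modem stage fails=occurs, Power amp inoperative=occurs → all inputs occur → occurs.
Tracking loop unavailable [AND]: Tracking receiver is down=not, Backup encoder trips=not, Right upconverter failed=not → not all inputs occur → does not occur.
Satellite uplink lost [OR]: Transmit chain down=occurs, Tracking loop unavailable=not → at least one input occurs → occurs.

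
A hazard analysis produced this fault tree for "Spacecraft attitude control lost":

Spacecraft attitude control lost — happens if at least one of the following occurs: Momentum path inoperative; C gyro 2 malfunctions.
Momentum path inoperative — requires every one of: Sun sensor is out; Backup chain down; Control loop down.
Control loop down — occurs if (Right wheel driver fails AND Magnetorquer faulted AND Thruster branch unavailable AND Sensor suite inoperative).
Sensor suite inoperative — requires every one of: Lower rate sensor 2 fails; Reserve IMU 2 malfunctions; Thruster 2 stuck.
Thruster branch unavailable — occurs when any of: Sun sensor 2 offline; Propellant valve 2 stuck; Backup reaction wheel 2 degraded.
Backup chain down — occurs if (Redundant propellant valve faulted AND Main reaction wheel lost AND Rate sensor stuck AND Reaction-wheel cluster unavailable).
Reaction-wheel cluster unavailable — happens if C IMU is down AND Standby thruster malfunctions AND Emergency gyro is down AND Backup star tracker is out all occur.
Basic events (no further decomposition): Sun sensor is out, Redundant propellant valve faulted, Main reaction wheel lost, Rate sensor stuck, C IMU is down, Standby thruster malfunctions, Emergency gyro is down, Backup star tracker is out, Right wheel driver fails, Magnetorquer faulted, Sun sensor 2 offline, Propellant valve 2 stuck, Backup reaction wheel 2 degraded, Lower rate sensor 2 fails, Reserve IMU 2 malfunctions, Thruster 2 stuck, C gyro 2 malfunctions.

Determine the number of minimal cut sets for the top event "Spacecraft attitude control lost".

Reaction-wheel cluster unavailable [AND]: one cut set from each child combined → 1 × 1 × 1 × 1 = 1 cut set(s).
Backup chain down [AND]: one cut set from each child combined → 1 × 1 × 1 × 1 = 1 cut set(s).
Thruster branch unavailable [OR]: union of children's cut sets → 3 cut set(s).
Sensor suite inoperative [AND]: one cut set from each child combined → 1 × 1 × 1 = 1 cut set(s).
Control loop down [AND]: one cut set from each child combined → 1 × 1 × 3 × 1 = 3 cut set(s).
Momentum path inoperative [AND]: one cut set from each child combined → 1 × 1 × 3 = 3 cut set(s).
Spacecraft attitude control lost [OR]: union of children's cut sets → 4 cut set(s).
Minimal cut sets: {Backup star tracker is out, C IMU is down, Emergency gyro is down, Lower rate sensor 2 fails, Magnetorquer faulted, Main reaction wheel lost, Rate sensor stuck, Redundant propellant valve faulted, Reserve IMU 2 malfunctions, Right wheel driver fails, Standby thruster malfunctions, Sun sensor 2 offline, Sun sensor is out, Thruster 2 stuck}; {Backup star tracker is out, C IMU is down, Emergency gyro is down, Lower rate sensor 2 fails, Magnetorquer faulted, Main reaction wheel lost, Propellant valve 2 stuck, Rate sensor stuck, Redundant propellant valve faulted, Reserve IMU 2 malfunctions, Right wheel driver fails, Standby thruster malfunctions, Sun sensor is out, Thruster 2 stuck}; {Backup reaction wheel 2 degraded, Backup star tracker is out, C IMU is down, Emergency gyro is down, Lower rate sensor 2 fails, Magnetorquer faulted, Main reaction wheel lost, Rate sensor stuck, Redundant propellant valve faulted, Reserve IMU 2 malfunctions, Right wheel driver fails, Standby thruster malfunctions, Sun sensor is out, Thruster 2 stuck}; {C gyro 2 malfunctions}.

4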